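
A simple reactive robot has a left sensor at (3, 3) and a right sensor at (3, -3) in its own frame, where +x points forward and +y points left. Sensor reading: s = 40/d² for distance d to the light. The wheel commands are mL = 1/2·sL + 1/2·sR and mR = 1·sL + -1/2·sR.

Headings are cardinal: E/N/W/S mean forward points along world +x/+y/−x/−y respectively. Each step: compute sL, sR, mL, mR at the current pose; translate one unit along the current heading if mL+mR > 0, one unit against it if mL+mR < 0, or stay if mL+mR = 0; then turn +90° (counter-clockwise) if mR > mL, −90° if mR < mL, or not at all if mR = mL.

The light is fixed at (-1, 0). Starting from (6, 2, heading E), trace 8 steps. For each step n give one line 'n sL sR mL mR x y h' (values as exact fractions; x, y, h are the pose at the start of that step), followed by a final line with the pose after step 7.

n=0: pose=(6,2,E); sL=8/25, sR=40/101; mL=904/2525, mR=308/2525; mL+mR=12/25 → advance +1; mR−mL=-596/2525 → turn -1·90°
n=1: pose=(7,2,S); sL=20/61, sR=20/13; mL=740/793, mR=-350/793; mL+mR=30/61 → advance +1; mR−mL=-1090/793 → turn -1·90°
n=2: pose=(7,1,W); sL=40/29, sR=40/41; mL=1400/1189, mR=1060/1189; mL+mR=60/29 → advance +1; mR−mL=-340/1189 → turn -1·90°
n=3: pose=(6,1,N); sL=5/4, sR=10/29; mL=185/232, mR=125/116; mL+mR=15/8 → advance +1; mR−mL=65/232 → turn +1·90°
n=4: pose=(6,2,W); sL=40/17, sR=40/41; mL=1160/697, mR=1300/697; mL+mR=60/17 → advance +1; mR−mL=140/697 → turn +1·90°
n=5: pose=(5,2,S); sL=20/41, sR=4; mL=92/41, mR=-62/41; mL+mR=30/41 → advance +1; mR−mL=-154/41 → turn -1·90°
n=6: pose=(5,1,W); sL=40/13, sR=8/5; mL=152/65, mR=148/65; mL+mR=60/13 → advance +1; mR−mL=-4/65 → turn -1·90°
n=7: pose=(4,1,N); sL=2, sR=1/2; mL=5/4, mR=7/4; mL+mR=3 → advance +1; mR−mL=1/2 → turn +1·90°

0 8/25 40/101 904/2525 308/2525 6 2 E
1 20/61 20/13 740/793 -350/793 7 2 S
2 40/29 40/41 1400/1189 1060/1189 7 1 W
3 5/4 10/29 185/232 125/116 6 1 N
4 40/17 40/41 1160/697 1300/697 6 2 W
5 20/41 4 92/41 -62/41 5 2 S
6 40/13 8/5 152/65 148/65 5 1 W
7 2 1/2 5/4 7/4 4 1 N
final 4 2 W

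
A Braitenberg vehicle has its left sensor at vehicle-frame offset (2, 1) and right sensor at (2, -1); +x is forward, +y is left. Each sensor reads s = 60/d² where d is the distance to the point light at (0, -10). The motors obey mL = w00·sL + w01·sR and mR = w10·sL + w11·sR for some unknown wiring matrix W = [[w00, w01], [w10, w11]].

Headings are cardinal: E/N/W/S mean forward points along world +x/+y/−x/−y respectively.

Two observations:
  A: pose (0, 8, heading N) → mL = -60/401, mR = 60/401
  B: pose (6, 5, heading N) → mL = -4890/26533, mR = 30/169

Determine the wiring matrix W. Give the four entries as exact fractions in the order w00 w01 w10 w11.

-1/2 -1/2 0 1

obs A: pose=(0,8,N) → sL=60/401, sR=60/401, mL=-60/401, mR=60/401
obs B: pose=(6,5,N) → sL=30/157, sR=30/169, mL=-4890/26533, mR=30/169
sensor matrix S = [[60/401, 60/401], [30/157, 30/169]]; det S = -21600/10639733
solve [mL_A; mL_B] = S·[w00; w01] and [mR_A; mR_B] = S·[w10; w11]:
  w00 = -1/2, w01 = -1/2, w10 = 0, w11 = 1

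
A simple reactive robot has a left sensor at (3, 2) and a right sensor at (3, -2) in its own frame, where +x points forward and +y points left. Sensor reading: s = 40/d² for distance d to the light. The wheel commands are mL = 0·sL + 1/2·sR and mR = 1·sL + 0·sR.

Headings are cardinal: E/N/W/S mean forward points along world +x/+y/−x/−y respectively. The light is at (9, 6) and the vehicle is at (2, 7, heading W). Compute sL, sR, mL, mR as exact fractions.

left sensor world pos  = (-1, 5); dL² = 101
right sensor world pos = (-1, 9); dR² = 109
sL = 40/101 = 40/101
sR = 40/109 = 40/109
mL = 0·sL + 1/2·sR = 20/109
mR = 1·sL + 0·sR = 40/101

40/101 40/109 20/109 40/101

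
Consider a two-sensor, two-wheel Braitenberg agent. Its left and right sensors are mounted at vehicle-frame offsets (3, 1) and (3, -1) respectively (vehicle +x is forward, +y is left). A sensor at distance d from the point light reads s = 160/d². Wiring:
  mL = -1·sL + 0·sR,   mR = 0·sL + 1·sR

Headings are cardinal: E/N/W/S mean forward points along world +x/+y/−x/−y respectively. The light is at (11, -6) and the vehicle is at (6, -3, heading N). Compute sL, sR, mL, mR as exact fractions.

20/9 40/13 -20/9 40/13

left sensor world pos  = (5, 0); dL² = 72
right sensor world pos = (7, 0); dR² = 52
sL = 160/72 = 20/9
sR = 160/52 = 40/13
mL = -1·sL + 0·sR = -20/9
mR = 0·sL + 1·sR = 40/13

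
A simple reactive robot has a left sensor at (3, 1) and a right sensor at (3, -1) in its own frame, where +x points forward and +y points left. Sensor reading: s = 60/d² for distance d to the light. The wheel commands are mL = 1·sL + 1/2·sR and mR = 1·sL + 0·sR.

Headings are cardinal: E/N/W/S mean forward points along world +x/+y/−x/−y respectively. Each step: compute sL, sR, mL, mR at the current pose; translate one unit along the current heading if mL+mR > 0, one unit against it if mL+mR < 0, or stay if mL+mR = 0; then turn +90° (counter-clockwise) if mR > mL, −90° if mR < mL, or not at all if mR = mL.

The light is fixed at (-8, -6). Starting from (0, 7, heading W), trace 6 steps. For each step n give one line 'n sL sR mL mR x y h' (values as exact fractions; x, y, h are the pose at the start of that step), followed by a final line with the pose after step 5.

0 60/169 60/221 1410/2873 60/169 0 7 W
1 15/73 3/16 699/2336 15/73 -1 7 N
2 12/65 60/269 5178/17485 12/65 -1 8 E
3 30/101 6/17 813/1717 30/101 0 8 S
4 60/169 60/221 1410/2873 60/169 0 7 W
5 15/73 3/16 699/2336 15/73 -1 7 N
final -1 8 E

n=0: pose=(0,7,W); sL=60/169, sR=60/221; mL=1410/2873, mR=60/169; mL+mR=2430/2873 → advance +1; mR−mL=-30/221 → turn -1·90°
n=1: pose=(-1,7,N); sL=15/73, sR=3/16; mL=699/2336, mR=15/73; mL+mR=1179/2336 → advance +1; mR−mL=-3/32 → turn -1·90°
n=2: pose=(-1,8,E); sL=12/65, sR=60/269; mL=5178/17485, mR=12/65; mL+mR=8406/17485 → advance +1; mR−mL=-30/269 → turn -1·90°
n=3: pose=(0,8,S); sL=30/101, sR=6/17; mL=813/1717, mR=30/101; mL+mR=1323/1717 → advance +1; mR−mL=-3/17 → turn -1·90°
n=4: pose=(0,7,W); sL=60/169, sR=60/221; mL=1410/2873, mR=60/169; mL+mR=2430/2873 → advance +1; mR−mL=-30/221 → turn -1·90°
n=5: pose=(-1,7,N); sL=15/73, sR=3/16; mL=699/2336, mR=15/73; mL+mR=1179/2336 → advance +1; mR−mL=-3/32 → turn -1·90°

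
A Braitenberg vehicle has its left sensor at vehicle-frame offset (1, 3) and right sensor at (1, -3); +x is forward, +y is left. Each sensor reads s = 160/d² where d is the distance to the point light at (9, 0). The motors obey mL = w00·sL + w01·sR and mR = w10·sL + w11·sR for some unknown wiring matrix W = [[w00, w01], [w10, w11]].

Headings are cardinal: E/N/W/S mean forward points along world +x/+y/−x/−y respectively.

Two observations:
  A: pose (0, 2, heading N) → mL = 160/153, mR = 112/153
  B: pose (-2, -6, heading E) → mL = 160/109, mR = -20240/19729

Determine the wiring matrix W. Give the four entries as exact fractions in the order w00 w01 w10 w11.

1 0 -1 1/2

obs A: pose=(0,2,N) → sL=160/153, sR=32/9, mL=160/153, mR=112/153
obs B: pose=(-2,-6,E) → sL=160/109, sR=160/181, mL=160/109, mR=-20240/19729
sensor matrix S = [[160/153, 32/9], [160/109, 160/181]]; det S = -4321280/1006179
solve [mL_A; mL_B] = S·[w00; w01] and [mR_A; mR_B] = S·[w10; w11]:
  w00 = 1, w01 = 0, w10 = -1, w11 = 1/2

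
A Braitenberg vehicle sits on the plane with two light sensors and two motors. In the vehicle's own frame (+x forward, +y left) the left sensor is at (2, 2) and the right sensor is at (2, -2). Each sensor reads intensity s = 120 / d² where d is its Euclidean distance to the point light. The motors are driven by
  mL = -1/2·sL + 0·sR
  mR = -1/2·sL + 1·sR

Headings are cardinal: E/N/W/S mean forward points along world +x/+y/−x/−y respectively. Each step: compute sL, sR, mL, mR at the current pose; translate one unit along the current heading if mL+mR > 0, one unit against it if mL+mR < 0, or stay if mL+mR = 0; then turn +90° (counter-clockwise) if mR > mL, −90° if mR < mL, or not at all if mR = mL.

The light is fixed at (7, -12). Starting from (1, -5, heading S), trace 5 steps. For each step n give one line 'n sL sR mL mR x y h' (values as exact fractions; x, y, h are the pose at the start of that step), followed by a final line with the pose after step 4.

n=0: pose=(1,-5,S); sL=120/41, sR=120/89; mL=-60/41, mR=-420/3649; mL+mR=-5760/3649 → advance -1; mR−mL=120/89 → turn +1·90°
n=1: pose=(1,-4,E); sL=30/29, sR=30/13; mL=-15/29, mR=675/377; mL+mR=480/377 → advance +1; mR−mL=30/13 → turn +1·90°
n=2: pose=(2,-4,N); sL=120/149, sR=120/109; mL=-60/149, mR=11340/16241; mL+mR=4800/16241 → advance +1; mR−mL=120/109 → turn +1·90°
n=3: pose=(2,-3,W); sL=60/49, sR=12/17; mL=-30/49, mR=78/833; mL+mR=-432/833 → advance -1; mR−mL=12/17 → turn +1·90°
n=4: pose=(3,-3,S); sL=120/53, sR=24/17; mL=-60/53, mR=252/901; mL+mR=-768/901 → advance -1; mR−mL=24/17 → turn +1·90°

0 120/41 120/89 -60/41 -420/3649 1 -5 S
1 30/29 30/13 -15/29 675/377 1 -4 E
2 120/149 120/109 -60/149 11340/16241 2 -4 N
3 60/49 12/17 -30/49 78/833 2 -3 W
4 120/53 24/17 -60/53 252/901 3 -3 S
final 3 -2 E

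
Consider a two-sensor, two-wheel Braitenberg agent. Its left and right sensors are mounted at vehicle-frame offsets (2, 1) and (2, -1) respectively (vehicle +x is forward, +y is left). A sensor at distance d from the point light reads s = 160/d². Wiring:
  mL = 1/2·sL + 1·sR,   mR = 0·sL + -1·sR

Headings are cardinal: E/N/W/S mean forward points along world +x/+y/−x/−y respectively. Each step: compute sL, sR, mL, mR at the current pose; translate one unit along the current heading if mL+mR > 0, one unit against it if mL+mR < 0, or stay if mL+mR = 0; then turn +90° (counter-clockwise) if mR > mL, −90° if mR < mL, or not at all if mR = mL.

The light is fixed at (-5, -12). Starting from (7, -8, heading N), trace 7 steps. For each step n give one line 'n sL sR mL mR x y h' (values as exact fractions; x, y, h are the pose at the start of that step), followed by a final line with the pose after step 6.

n=0: pose=(7,-8,N); sL=160/157, sR=32/41; mL=8304/6437, mR=-32/41; mL+mR=80/157 → advance +1; mR−mL=-13328/6437 → turn -1·90°
n=1: pose=(7,-7,E); sL=20/29, sR=40/53; mL=1690/1537, mR=-40/53; mL+mR=10/29 → advance +1; mR−mL=-2850/1537 → turn -1·90°
n=2: pose=(8,-7,S); sL=32/41, sR=160/153; mL=9008/6273, mR=-160/153; mL+mR=16/41 → advance +1; mR−mL=-15568/6273 → turn -1·90°
n=3: pose=(8,-8,W); sL=16/13, sR=80/73; mL=1624/949, mR=-80/73; mL+mR=8/13 → advance +1; mR−mL=-2664/949 → turn -1·90°
n=4: pose=(7,-8,N); sL=160/157, sR=32/41; mL=8304/6437, mR=-32/41; mL+mR=80/157 → advance +1; mR−mL=-13328/6437 → turn -1·90°
n=5: pose=(7,-7,E); sL=20/29, sR=40/53; mL=1690/1537, mR=-40/53; mL+mR=10/29 → advance +1; mR−mL=-2850/1537 → turn -1·90°
n=6: pose=(8,-7,S); sL=32/41, sR=160/153; mL=9008/6273, mR=-160/153; mL+mR=16/41 → advance +1; mR−mL=-15568/6273 → turn -1·90°

0 160/157 32/41 8304/6437 -32/41 7 -8 N
1 20/29 40/53 1690/1537 -40/53 7 -7 E
2 32/41 160/153 9008/6273 -160/153 8 -7 S
3 16/13 80/73 1624/949 -80/73 8 -8 W
4 160/157 32/41 8304/6437 -32/41 7 -8 N
5 20/29 40/53 1690/1537 -40/53 7 -7 E
6 32/41 160/153 9008/6273 -160/153 8 -7 S
final 8 -8 W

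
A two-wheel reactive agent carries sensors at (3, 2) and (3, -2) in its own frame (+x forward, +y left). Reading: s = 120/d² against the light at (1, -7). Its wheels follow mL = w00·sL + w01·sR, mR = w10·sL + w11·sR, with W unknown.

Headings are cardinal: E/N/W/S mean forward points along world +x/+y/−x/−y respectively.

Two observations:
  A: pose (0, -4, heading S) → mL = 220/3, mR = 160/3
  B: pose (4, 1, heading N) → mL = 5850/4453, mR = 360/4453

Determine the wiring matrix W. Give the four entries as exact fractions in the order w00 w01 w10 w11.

obs A: pose=(0,-4,S) → sL=120, sR=40/3, mL=220/3, mR=160/3
obs B: pose=(4,1,N) → sL=60/61, sR=60/73, mL=5850/4453, mR=360/4453
sensor matrix S = [[120, 40/3], [60/61, 60/73]]; det S = 380800/4453
solve [mL_A; mL_B] = S·[w00; w01] and [mR_A; mR_B] = S·[w10; w11]:
  w00 = 1/2, w01 = 1, w10 = 1/2, w11 = -1/2

1/2 1 1/2 -1/2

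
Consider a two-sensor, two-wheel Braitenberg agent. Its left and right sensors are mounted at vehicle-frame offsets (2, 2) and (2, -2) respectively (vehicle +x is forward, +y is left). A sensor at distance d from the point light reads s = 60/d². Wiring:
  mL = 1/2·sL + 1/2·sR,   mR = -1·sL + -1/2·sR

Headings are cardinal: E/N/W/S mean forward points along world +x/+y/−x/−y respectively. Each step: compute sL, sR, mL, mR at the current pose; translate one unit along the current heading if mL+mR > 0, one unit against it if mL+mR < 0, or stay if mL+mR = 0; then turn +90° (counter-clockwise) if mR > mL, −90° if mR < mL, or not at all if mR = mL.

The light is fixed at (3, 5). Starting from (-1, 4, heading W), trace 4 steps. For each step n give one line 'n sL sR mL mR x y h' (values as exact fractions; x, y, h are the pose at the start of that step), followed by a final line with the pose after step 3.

0 4/3 60/37 164/111 -238/111 -1 4 W
1 30/13 30 210/13 -225/13 0 4 N
2 60 60/17 540/17 -1050/17 0 3 E
3 3 15/13 27/13 -93/26 -1 3 S
final -1 4 W

n=0: pose=(-1,4,W); sL=4/3, sR=60/37; mL=164/111, mR=-238/111; mL+mR=-2/3 → advance -1; mR−mL=-134/37 → turn -1·90°
n=1: pose=(0,4,N); sL=30/13, sR=30; mL=210/13, mR=-225/13; mL+mR=-15/13 → advance -1; mR−mL=-435/13 → turn -1·90°
n=2: pose=(0,3,E); sL=60, sR=60/17; mL=540/17, mR=-1050/17; mL+mR=-30 → advance -1; mR−mL=-1590/17 → turn -1·90°
n=3: pose=(-1,3,S); sL=3, sR=15/13; mL=27/13, mR=-93/26; mL+mR=-3/2 → advance -1; mR−mL=-147/26 → turn -1·90°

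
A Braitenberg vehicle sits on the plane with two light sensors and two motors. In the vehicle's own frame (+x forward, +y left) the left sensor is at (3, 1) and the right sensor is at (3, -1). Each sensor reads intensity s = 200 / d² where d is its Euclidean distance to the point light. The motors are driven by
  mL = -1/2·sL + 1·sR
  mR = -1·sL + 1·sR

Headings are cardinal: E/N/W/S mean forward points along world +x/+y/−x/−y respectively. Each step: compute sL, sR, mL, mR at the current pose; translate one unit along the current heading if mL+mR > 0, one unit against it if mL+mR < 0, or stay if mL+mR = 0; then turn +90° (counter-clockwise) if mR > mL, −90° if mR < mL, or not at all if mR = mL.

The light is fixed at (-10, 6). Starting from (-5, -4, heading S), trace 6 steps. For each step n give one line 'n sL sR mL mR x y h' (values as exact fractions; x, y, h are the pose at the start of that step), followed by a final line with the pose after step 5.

0 40/41 40/37 900/1517 160/1517 -5 -4 S
1 50/37 25/13 600/481 275/481 -5 -5 W
2 200/73 200/89 5700/6497 -3200/6497 -6 -5 N
3 20/13 20/17 90/221 -80/221 -6 -4 E
4 40/41 40/37 900/1517 160/1517 -5 -4 S
5 50/37 25/13 600/481 275/481 -5 -5 W
final -6 -5 N

n=0: pose=(-5,-4,S); sL=40/41, sR=40/37; mL=900/1517, mR=160/1517; mL+mR=1060/1517 → advance +1; mR−mL=-20/41 → turn -1·90°
n=1: pose=(-5,-5,W); sL=50/37, sR=25/13; mL=600/481, mR=275/481; mL+mR=875/481 → advance +1; mR−mL=-25/37 → turn -1·90°
n=2: pose=(-6,-5,N); sL=200/73, sR=200/89; mL=5700/6497, mR=-3200/6497; mL+mR=2500/6497 → advance +1; mR−mL=-100/73 → turn -1·90°
n=3: pose=(-6,-4,E); sL=20/13, sR=20/17; mL=90/221, mR=-80/221; mL+mR=10/221 → advance +1; mR−mL=-10/13 → turn -1·90°
n=4: pose=(-5,-4,S); sL=40/41, sR=40/37; mL=900/1517, mR=160/1517; mL+mR=1060/1517 → advance +1; mR−mL=-20/41 → turn -1·90°
n=5: pose=(-5,-5,W); sL=50/37, sR=25/13; mL=600/481, mR=275/481; mL+mR=875/481 → advance +1; mR−mL=-25/37 → turn -1·90°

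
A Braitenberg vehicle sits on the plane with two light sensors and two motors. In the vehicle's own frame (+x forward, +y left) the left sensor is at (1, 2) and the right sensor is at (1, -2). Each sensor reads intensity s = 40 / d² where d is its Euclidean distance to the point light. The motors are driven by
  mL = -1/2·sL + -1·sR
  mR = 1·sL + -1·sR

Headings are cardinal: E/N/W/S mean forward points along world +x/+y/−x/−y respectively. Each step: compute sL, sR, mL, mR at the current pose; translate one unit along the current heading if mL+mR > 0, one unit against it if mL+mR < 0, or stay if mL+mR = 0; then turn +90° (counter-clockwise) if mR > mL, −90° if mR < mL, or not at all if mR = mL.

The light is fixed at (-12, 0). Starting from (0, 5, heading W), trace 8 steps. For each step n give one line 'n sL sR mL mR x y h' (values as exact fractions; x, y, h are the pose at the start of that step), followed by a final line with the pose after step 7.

n=0: pose=(0,5,W); sL=4/13, sR=4/17; mL=-86/221, mR=16/221; mL+mR=-70/221 → advance -1; mR−mL=6/13 → turn +1·90°
n=1: pose=(1,5,S); sL=40/241, sR=40/137; mL=-12380/33017, mR=-4160/33017; mL+mR=-16540/33017 → advance -1; mR−mL=60/241 → turn +1·90°
n=2: pose=(1,6,E); sL=2/13, sR=10/53; mL=-183/689, mR=-24/689; mL+mR=-207/689 → advance -1; mR−mL=3/13 → turn +1·90°
n=3: pose=(0,6,N); sL=40/149, sR=8/49; mL=-2172/7301, mR=768/7301; mL+mR=-1404/7301 → advance -1; mR−mL=60/149 → turn +1·90°
n=4: pose=(0,5,W); sL=4/13, sR=4/17; mL=-86/221, mR=16/221; mL+mR=-70/221 → advance -1; mR−mL=6/13 → turn +1·90°
n=5: pose=(1,5,S); sL=40/241, sR=40/137; mL=-12380/33017, mR=-4160/33017; mL+mR=-16540/33017 → advance -1; mR−mL=60/241 → turn +1·90°
n=6: pose=(1,6,E); sL=2/13, sR=10/53; mL=-183/689, mR=-24/689; mL+mR=-207/689 → advance -1; mR−mL=3/13 → turn +1·90°
n=7: pose=(0,6,N); sL=40/149, sR=8/49; mL=-2172/7301, mR=768/7301; mL+mR=-1404/7301 → advance -1; mR−mL=60/149 → turn +1·90°

0 4/13 4/17 -86/221 16/221 0 5 W
1 40/241 40/137 -12380/33017 -4160/33017 1 5 S
2 2/13 10/53 -183/689 -24/689 1 6 E
3 40/149 8/49 -2172/7301 768/7301 0 6 N
4 4/13 4/17 -86/221 16/221 0 5 W
5 40/241 40/137 -12380/33017 -4160/33017 1 5 S
6 2/13 10/53 -183/689 -24/689 1 6 E
7 40/149 8/49 -2172/7301 768/7301 0 6 N
final 0 5 W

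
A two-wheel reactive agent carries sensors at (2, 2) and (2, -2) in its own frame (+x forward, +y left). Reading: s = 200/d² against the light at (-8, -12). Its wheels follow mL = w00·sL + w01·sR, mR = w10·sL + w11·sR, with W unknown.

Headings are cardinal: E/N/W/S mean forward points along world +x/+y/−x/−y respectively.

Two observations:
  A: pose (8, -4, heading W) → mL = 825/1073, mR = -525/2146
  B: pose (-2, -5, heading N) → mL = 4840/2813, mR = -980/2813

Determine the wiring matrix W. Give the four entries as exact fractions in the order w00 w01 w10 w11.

obs A: pose=(8,-4,W) → sL=25/29, sR=25/37, mL=825/1073, mR=-525/2146
obs B: pose=(-2,-5,N) → sL=200/97, sR=40/29, mL=4840/2813, mR=-980/2813
sensor matrix S = [[25/29, 25/37], [200/97, 40/29]]; det S = -616000/3018349
solve [mL_A; mL_B] = S·[w00; w01] and [mR_A; mR_B] = S·[w10; w11]:
  w00 = 1/2, w01 = 1/2, w10 = 1/2, w11 = -1

1/2 1/2 1/2 -1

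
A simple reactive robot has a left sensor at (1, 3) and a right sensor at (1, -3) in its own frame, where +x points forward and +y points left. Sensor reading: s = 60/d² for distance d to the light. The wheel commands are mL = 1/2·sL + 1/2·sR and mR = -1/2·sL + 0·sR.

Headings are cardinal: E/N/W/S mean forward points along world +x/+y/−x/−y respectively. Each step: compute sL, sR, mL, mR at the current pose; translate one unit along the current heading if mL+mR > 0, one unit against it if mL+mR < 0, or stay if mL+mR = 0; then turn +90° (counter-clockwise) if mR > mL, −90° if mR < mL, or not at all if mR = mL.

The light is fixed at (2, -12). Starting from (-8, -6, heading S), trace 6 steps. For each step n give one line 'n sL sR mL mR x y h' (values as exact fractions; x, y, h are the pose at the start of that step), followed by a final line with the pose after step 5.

0 30/37 30/97 2010/3589 -15/37 -8 -6 S
1 12/25 12/37 372/925 -6/25 -8 -7 W
2 15/58 3/5 249/580 -15/116 -9 -7 N
3 60/181 60/109 8700/19729 -30/181 -9 -6 E
4 30/37 30/97 2010/3589 -15/37 -8 -6 S
5 12/25 12/37 372/925 -6/25 -8 -7 W
final -9 -7 N

n=0: pose=(-8,-6,S); sL=30/37, sR=30/97; mL=2010/3589, mR=-15/37; mL+mR=15/97 → advance +1; mR−mL=-3465/3589 → turn -1·90°
n=1: pose=(-8,-7,W); sL=12/25, sR=12/37; mL=372/925, mR=-6/25; mL+mR=6/37 → advance +1; mR−mL=-594/925 → turn -1·90°
n=2: pose=(-9,-7,N); sL=15/58, sR=3/5; mL=249/580, mR=-15/116; mL+mR=3/10 → advance +1; mR−mL=-81/145 → turn -1·90°
n=3: pose=(-9,-6,E); sL=60/181, sR=60/109; mL=8700/19729, mR=-30/181; mL+mR=30/109 → advance +1; mR−mL=-11970/19729 → turn -1·90°
n=4: pose=(-8,-6,S); sL=30/37, sR=30/97; mL=2010/3589, mR=-15/37; mL+mR=15/97 → advance +1; mR−mL=-3465/3589 → turn -1·90°
n=5: pose=(-8,-7,W); sL=12/25, sR=12/37; mL=372/925, mR=-6/25; mL+mR=6/37 → advance +1; mR−mL=-594/925 → turn -1·90°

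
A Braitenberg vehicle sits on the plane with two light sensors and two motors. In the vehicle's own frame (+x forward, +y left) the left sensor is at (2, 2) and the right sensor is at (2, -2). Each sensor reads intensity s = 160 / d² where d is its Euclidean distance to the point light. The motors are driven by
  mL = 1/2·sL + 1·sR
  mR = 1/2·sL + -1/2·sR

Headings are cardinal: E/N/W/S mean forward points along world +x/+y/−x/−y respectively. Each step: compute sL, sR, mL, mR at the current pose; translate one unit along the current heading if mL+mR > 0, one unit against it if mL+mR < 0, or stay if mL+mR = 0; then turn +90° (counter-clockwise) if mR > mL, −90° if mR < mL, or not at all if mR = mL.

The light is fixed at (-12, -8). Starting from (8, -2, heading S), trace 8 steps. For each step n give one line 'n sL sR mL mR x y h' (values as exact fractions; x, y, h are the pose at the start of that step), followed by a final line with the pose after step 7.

0 8/25 8/17 268/425 -32/425 8 -2 S
1 160/333 160/373 83120/124209 3200/124209 8 -3 W
2 80/169 16/49 4664/8281 608/8281 7 -3 N
3 32/101 160/457 23472/46157 -768/46157 7 -2 E
4 8/25 8/17 268/425 -32/425 8 -2 S
5 160/333 160/373 83120/124209 3200/124209 8 -3 W
6 80/169 16/49 4664/8281 608/8281 7 -3 N
7 32/101 160/457 23472/46157 -768/46157 7 -2 E
final 8 -2 S

n=0: pose=(8,-2,S); sL=8/25, sR=8/17; mL=268/425, mR=-32/425; mL+mR=236/425 → advance +1; mR−mL=-12/17 → turn -1·90°
n=1: pose=(8,-3,W); sL=160/333, sR=160/373; mL=83120/124209, mR=3200/124209; mL+mR=86320/124209 → advance +1; mR−mL=-240/373 → turn -1·90°
n=2: pose=(7,-3,N); sL=80/169, sR=16/49; mL=4664/8281, mR=608/8281; mL+mR=5272/8281 → advance +1; mR−mL=-24/49 → turn -1·90°
n=3: pose=(7,-2,E); sL=32/101, sR=160/457; mL=23472/46157, mR=-768/46157; mL+mR=22704/46157 → advance +1; mR−mL=-240/457 → turn -1·90°
n=4: pose=(8,-2,S); sL=8/25, sR=8/17; mL=268/425, mR=-32/425; mL+mR=236/425 → advance +1; mR−mL=-12/17 → turn -1·90°
n=5: pose=(8,-3,W); sL=160/333, sR=160/373; mL=83120/124209, mR=3200/124209; mL+mR=86320/124209 → advance +1; mR−mL=-240/373 → turn -1·90°
n=6: pose=(7,-3,N); sL=80/169, sR=16/49; mL=4664/8281, mR=608/8281; mL+mR=5272/8281 → advance +1; mR−mL=-24/49 → turn -1·90°
n=7: pose=(7,-2,E); sL=32/101, sR=160/457; mL=23472/46157, mR=-768/46157; mL+mR=22704/46157 → advance +1; mR−mL=-240/457 → turn -1·90°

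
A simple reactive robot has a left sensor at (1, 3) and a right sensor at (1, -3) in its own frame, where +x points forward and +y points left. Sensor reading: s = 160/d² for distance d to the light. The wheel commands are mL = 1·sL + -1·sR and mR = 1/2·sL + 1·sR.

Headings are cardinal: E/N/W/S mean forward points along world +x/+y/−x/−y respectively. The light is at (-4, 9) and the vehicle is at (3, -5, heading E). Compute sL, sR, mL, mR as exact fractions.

left sensor world pos  = (4, -2); dL² = 185
right sensor world pos = (4, -8); dR² = 353
sL = 160/185 = 32/37
sR = 160/353 = 160/353
mL = 1·sL + -1·sR = 5376/13061
mR = 1/2·sL + 1·sR = 11568/13061

32/37 160/353 5376/13061 11568/13061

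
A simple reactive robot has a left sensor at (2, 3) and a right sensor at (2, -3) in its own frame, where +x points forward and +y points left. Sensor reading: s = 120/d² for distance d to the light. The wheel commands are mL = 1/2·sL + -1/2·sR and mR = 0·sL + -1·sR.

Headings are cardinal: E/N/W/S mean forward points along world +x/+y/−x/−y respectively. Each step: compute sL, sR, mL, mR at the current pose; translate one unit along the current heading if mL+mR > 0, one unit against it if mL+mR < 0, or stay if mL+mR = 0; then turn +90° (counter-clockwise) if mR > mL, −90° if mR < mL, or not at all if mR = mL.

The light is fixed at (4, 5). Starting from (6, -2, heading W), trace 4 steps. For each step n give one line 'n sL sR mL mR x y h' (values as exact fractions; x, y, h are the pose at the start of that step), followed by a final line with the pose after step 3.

n=0: pose=(6,-2,W); sL=6/5, sR=15/2; mL=-63/20, mR=-15/2; mL+mR=-213/20 → advance -1; mR−mL=-87/20 → turn -1·90°
n=1: pose=(7,-2,N); sL=24/5, sR=120/61; mL=432/305, mR=-120/61; mL+mR=-168/305 → advance -1; mR−mL=-1032/305 → turn -1·90°
n=2: pose=(7,-3,E); sL=12/5, sR=60/73; mL=288/365, mR=-60/73; mL+mR=-12/365 → advance -1; mR−mL=-588/365 → turn -1·90°
n=3: pose=(6,-3,S); sL=24/25, sR=120/101; mL=-288/2525, mR=-120/101; mL+mR=-3288/2525 → advance -1; mR−mL=-2712/2525 → turn -1·90°

0 6/5 15/2 -63/20 -15/2 6 -2 W
1 24/5 120/61 432/305 -120/61 7 -2 N
2 12/5 60/73 288/365 -60/73 7 -3 E
3 24/25 120/101 -288/2525 -120/101 6 -3 S
final 6 -2 W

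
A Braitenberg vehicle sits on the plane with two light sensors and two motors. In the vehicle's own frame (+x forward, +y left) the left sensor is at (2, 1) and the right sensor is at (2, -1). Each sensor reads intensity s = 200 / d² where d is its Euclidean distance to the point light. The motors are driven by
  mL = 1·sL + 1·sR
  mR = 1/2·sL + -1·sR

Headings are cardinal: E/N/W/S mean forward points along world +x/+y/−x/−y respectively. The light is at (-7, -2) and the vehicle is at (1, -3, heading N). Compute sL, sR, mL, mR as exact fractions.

left sensor world pos  = (0, -1); dL² = 50
right sensor world pos = (2, -1); dR² = 82
sL = 200/50 = 4
sR = 200/82 = 100/41
mL = 1·sL + 1·sR = 264/41
mR = 1/2·sL + -1·sR = -18/41

4 100/41 264/41 -18/41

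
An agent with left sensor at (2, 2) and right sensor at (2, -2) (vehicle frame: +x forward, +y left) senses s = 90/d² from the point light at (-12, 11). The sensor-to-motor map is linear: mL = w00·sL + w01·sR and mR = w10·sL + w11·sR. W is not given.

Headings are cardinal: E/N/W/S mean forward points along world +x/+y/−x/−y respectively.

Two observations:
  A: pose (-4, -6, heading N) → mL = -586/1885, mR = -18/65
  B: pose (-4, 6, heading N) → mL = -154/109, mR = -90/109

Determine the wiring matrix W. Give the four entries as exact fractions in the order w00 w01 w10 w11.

-1/2 -1/2 0 -1

obs A: pose=(-4,-6,N) → sL=10/29, sR=18/65, mL=-586/1885, mR=-18/65
obs B: pose=(-4,6,N) → sL=2, sR=90/109, mL=-154/109, mR=-90/109
sensor matrix S = [[10/29, 18/65], [2, 90/109]]; det S = -55296/205465
solve [mL_A; mL_B] = S·[w00; w01] and [mR_A; mR_B] = S·[w10; w11]:
  w00 = -1/2, w01 = -1/2, w10 = 0, w11 = -1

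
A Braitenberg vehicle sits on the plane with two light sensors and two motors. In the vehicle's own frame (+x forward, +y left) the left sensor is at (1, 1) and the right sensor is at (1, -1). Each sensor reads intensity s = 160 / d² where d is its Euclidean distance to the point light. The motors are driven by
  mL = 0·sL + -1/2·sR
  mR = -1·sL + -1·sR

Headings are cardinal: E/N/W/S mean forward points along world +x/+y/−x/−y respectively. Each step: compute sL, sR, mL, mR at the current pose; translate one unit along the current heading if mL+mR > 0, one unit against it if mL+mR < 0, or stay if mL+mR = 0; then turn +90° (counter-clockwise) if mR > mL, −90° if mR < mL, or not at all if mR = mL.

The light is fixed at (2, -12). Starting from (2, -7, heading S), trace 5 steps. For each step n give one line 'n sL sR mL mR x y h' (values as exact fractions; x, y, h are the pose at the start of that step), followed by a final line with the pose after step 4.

n=0: pose=(2,-7,S); sL=160/17, sR=160/17; mL=-80/17, mR=-320/17; mL+mR=-400/17 → advance -1; mR−mL=-240/17 → turn -1·90°
n=1: pose=(2,-6,W); sL=80/13, sR=16/5; mL=-8/5, mR=-608/65; mL+mR=-712/65 → advance -1; mR−mL=-504/65 → turn -1·90°
n=2: pose=(3,-6,N); sL=160/49, sR=160/53; mL=-80/53, mR=-16320/2597; mL+mR=-20240/2597 → advance -1; mR−mL=-12400/2597 → turn -1·90°
n=3: pose=(3,-7,E); sL=4, sR=8; mL=-4, mR=-12; mL+mR=-16 → advance -1; mR−mL=-8 → turn -1·90°
n=4: pose=(2,-7,S); sL=160/17, sR=160/17; mL=-80/17, mR=-320/17; mL+mR=-400/17 → advance -1; mR−mL=-240/17 → turn -1·90°

0 160/17 160/17 -80/17 -320/17 2 -7 S
1 80/13 16/5 -8/5 -608/65 2 -6 W
2 160/49 160/53 -80/53 -16320/2597 3 -6 N
3 4 8 -4 -12 3 -7 E
4 160/17 160/17 -80/17 -320/17 2 -7 S
final 2 -6 W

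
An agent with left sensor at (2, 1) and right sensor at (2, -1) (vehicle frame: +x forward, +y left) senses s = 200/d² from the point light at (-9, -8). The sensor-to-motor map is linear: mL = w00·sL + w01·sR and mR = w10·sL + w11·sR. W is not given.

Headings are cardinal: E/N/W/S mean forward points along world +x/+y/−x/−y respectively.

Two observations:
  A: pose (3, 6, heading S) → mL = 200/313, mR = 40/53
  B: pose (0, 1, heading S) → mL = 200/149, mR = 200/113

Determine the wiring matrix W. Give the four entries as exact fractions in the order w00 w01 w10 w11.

1 0 0 1

obs A: pose=(3,6,S) → sL=200/313, sR=40/53, mL=200/313, mR=40/53
obs B: pose=(0,1,S) → sL=200/149, sR=200/113, mL=200/149, mR=200/113
sensor matrix S = [[200/313, 40/53], [200/149, 200/113]]; det S = 32928000/279308993
solve [mL_A; mL_B] = S·[w00; w01] and [mR_A; mR_B] = S·[w10; w11]:
  w00 = 1, w01 = 0, w10 = 0, w11 = 1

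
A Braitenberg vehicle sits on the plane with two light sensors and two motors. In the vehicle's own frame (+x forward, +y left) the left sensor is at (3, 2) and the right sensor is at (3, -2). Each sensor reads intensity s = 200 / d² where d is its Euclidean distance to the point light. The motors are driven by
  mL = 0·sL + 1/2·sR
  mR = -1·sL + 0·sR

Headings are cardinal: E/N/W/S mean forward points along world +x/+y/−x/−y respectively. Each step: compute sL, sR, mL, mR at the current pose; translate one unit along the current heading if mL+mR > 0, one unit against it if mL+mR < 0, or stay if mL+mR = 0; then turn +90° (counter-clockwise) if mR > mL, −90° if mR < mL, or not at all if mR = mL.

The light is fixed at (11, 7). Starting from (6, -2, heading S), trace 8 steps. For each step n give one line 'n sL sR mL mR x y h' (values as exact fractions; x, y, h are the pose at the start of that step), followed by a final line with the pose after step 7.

n=0: pose=(6,-2,S); sL=200/153, sR=200/193; mL=100/193, mR=-200/153; mL+mR=-23300/29529 → advance -1; mR−mL=-53900/29529 → turn -1·90°
n=1: pose=(6,-1,W); sL=50/41, sR=2; mL=1, mR=-50/41; mL+mR=-9/41 → advance -1; mR−mL=-91/41 → turn -1·90°
n=2: pose=(7,-1,N); sL=200/61, sR=200/29; mL=100/29, mR=-200/61; mL+mR=300/1769 → advance +1; mR−mL=-11900/1769 → turn -1·90°
n=3: pose=(7,0,E); sL=100/13, sR=100/41; mL=50/41, mR=-100/13; mL+mR=-3450/533 → advance -1; mR−mL=-4750/533 → turn -1·90°
n=4: pose=(6,0,S); sL=200/109, sR=200/149; mL=100/149, mR=-200/109; mL+mR=-18900/16241 → advance -1; mR−mL=-40700/16241 → turn -1·90°
n=5: pose=(6,1,W); sL=25/16, sR=5/2; mL=5/4, mR=-25/16; mL+mR=-5/16 → advance -1; mR−mL=-45/16 → turn -1·90°
n=6: pose=(7,1,N); sL=40/9, sR=200/13; mL=100/13, mR=-40/9; mL+mR=380/117 → advance +1; mR−mL=-1420/117 → turn -1·90°
n=7: pose=(7,2,E); sL=20, sR=4; mL=2, mR=-20; mL+mR=-18 → advance -1; mR−mL=-22 → turn -1·90°

0 200/153 200/193 100/193 -200/153 6 -2 S
1 50/41 2 1 -50/41 6 -1 W
2 200/61 200/29 100/29 -200/61 7 -1 N
3 100/13 100/41 50/41 -100/13 7 0 E
4 200/109 200/149 100/149 -200/109 6 0 S
5 25/16 5/2 5/4 -25/16 6 1 W
6 40/9 200/13 100/13 -40/9 7 1 N
7 20 4 2 -20 7 2 E
final 6 2 S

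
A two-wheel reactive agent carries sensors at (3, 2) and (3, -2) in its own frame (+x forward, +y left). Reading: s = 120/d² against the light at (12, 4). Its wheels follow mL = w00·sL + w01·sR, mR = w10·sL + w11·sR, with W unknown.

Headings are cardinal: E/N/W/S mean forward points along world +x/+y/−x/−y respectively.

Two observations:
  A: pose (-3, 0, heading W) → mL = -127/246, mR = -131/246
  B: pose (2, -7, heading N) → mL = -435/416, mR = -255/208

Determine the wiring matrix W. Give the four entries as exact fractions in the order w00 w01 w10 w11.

obs A: pose=(-3,0,W) → sL=1/3, sR=15/41, mL=-127/246, mR=-131/246
obs B: pose=(2,-7,N) → sL=15/26, sR=15/16, mL=-435/416, mR=-255/208
sensor matrix S = [[1/3, 15/41], [15/26, 15/16]]; det S = 865/8528
solve [mL_A; mL_B] = S·[w00; w01] and [mR_A; mR_B] = S·[w10; w11]:
  w00 = -1, w01 = -1/2, w10 = -1/2, w11 = -1

-1 -1/2 -1/2 -1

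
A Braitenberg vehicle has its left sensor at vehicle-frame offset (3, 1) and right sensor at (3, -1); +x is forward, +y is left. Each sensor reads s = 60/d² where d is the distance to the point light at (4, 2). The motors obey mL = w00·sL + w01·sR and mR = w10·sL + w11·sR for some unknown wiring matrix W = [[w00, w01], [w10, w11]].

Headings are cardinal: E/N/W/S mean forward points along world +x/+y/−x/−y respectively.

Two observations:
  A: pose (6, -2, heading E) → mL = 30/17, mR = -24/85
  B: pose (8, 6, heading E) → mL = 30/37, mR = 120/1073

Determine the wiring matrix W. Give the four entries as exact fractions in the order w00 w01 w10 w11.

1 0 -1/2 1/2

obs A: pose=(6,-2,E) → sL=30/17, sR=6/5, mL=30/17, mR=-24/85
obs B: pose=(8,6,E) → sL=30/37, sR=30/29, mL=30/37, mR=120/1073
sensor matrix S = [[30/17, 6/5], [30/37, 30/29]]; det S = 15552/18241
solve [mL_A; mL_B] = S·[w00; w01] and [mR_A; mR_B] = S·[w10; w11]:
  w00 = 1, w01 = 0, w10 = -1/2, w11 = 1/2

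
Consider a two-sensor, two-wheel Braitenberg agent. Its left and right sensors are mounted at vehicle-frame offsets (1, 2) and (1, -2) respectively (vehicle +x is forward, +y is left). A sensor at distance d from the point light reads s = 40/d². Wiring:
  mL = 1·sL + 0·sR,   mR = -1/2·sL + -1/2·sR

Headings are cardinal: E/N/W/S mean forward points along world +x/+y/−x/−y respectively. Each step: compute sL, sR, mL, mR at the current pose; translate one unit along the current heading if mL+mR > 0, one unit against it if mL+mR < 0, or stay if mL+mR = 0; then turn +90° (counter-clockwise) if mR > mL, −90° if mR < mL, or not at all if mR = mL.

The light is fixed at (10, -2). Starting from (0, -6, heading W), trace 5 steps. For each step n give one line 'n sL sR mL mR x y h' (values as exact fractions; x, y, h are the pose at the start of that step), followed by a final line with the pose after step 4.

n=0: pose=(0,-6,W); sL=40/157, sR=8/25; mL=40/157, mR=-1128/3925; mL+mR=-128/3925 → advance -1; mR−mL=-2128/3925 → turn -1·90°
n=1: pose=(1,-6,N); sL=4/13, sR=20/29; mL=4/13, mR=-188/377; mL+mR=-72/377 → advance -1; mR−mL=-304/377 → turn -1·90°
n=2: pose=(1,-7,E); sL=40/73, sR=40/113; mL=40/73, mR=-3720/8249; mL+mR=800/8249 → advance +1; mR−mL=-8240/8249 → turn -1·90°
n=3: pose=(2,-7,S); sL=5/9, sR=5/17; mL=5/9, mR=-65/153; mL+mR=20/153 → advance +1; mR−mL=-50/51 → turn -1·90°
n=4: pose=(2,-8,W); sL=8/29, sR=40/97; mL=8/29, mR=-968/2813; mL+mR=-192/2813 → advance -1; mR−mL=-1744/2813 → turn -1·90°

0 40/157 8/25 40/157 -1128/3925 0 -6 W
1 4/13 20/29 4/13 -188/377 1 -6 N
2 40/73 40/113 40/73 -3720/8249 1 -7 E
3 5/9 5/17 5/9 -65/153 2 -7 S
4 8/29 40/97 8/29 -968/2813 2 -8 W
final 3 -8 N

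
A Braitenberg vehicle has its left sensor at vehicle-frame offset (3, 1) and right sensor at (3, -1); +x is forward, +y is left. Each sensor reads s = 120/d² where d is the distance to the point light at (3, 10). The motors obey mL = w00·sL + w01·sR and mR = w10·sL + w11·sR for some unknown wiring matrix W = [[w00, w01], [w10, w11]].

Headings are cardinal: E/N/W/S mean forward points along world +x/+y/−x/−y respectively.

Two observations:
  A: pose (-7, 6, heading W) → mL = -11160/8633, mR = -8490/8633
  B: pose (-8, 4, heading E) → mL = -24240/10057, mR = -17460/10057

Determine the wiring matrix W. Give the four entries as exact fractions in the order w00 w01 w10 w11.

-1 -1 -1/2 -1

obs A: pose=(-7,6,W) → sL=60/97, sR=60/89, mL=-11160/8633, mR=-8490/8633
obs B: pose=(-8,4,E) → sL=120/89, sR=120/113, mL=-24240/10057, mR=-17460/10057
sensor matrix S = [[60/97, 60/89], [120/89, 120/113]]; det S = -21888000/86822081
solve [mL_A; mL_B] = S·[w00; w01] and [mR_A; mR_B] = S·[w10; w11]:
  w00 = -1, w01 = -1, w10 = -1/2, w11 = -1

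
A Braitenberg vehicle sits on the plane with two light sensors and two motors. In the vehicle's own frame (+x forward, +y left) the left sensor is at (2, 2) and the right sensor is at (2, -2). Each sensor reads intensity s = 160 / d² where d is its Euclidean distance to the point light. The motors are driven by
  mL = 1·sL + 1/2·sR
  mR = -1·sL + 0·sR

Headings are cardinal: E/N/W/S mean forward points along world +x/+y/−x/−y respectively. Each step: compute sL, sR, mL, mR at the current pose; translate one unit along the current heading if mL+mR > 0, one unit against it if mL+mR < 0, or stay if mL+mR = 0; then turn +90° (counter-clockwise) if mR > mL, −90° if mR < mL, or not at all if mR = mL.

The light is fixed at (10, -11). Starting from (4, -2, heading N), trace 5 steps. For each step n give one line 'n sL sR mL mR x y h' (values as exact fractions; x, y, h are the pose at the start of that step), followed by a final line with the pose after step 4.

0 32/37 160/137 7344/5069 -32/37 4 -2 N
1 1 2 2 -1 4 -1 E
2 160/73 160/113 23920/8249 -160/73 5 -1 S
3 80/49 16/17 1752/833 -80/49 5 -2 W
4 32/37 160/137 7344/5069 -32/37 4 -2 N
final 4 -1 E

n=0: pose=(4,-2,N); sL=32/37, sR=160/137; mL=7344/5069, mR=-32/37; mL+mR=80/137 → advance +1; mR−mL=-11728/5069 → turn -1·90°
n=1: pose=(4,-1,E); sL=1, sR=2; mL=2, mR=-1; mL+mR=1 → advance +1; mR−mL=-3 → turn -1·90°
n=2: pose=(5,-1,S); sL=160/73, sR=160/113; mL=23920/8249, mR=-160/73; mL+mR=80/113 → advance +1; mR−mL=-42000/8249 → turn -1·90°
n=3: pose=(5,-2,W); sL=80/49, sR=16/17; mL=1752/833, mR=-80/49; mL+mR=8/17 → advance +1; mR−mL=-3112/833 → turn -1·90°
n=4: pose=(4,-2,N); sL=32/37, sR=160/137; mL=7344/5069, mR=-32/37; mL+mR=80/137 → advance +1; mR−mL=-11728/5069 → turn -1·90°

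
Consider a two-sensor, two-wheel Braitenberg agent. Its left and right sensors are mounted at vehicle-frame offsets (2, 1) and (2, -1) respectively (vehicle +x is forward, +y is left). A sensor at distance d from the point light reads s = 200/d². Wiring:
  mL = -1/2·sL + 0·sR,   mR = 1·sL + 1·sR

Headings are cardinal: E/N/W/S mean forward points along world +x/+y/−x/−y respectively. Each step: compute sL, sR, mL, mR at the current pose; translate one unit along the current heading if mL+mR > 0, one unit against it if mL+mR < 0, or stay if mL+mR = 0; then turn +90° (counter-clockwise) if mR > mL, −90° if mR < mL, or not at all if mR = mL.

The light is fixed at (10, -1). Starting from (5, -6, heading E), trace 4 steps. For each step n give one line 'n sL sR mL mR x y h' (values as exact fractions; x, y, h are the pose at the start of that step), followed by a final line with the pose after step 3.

0 8 40/9 -4 112/9 5 -6 E
1 100/17 100/9 -50/17 2600/153 6 -6 N
2 200/61 40/9 -100/61 4240/549 6 -5 W
3 50/13 25/9 -25/13 775/117 5 -5 S
final 5 -6 E

n=0: pose=(5,-6,E); sL=8, sR=40/9; mL=-4, mR=112/9; mL+mR=76/9 → advance +1; mR−mL=148/9 → turn +1·90°
n=1: pose=(6,-6,N); sL=100/17, sR=100/9; mL=-50/17, mR=2600/153; mL+mR=2150/153 → advance +1; mR−mL=3050/153 → turn +1·90°
n=2: pose=(6,-5,W); sL=200/61, sR=40/9; mL=-100/61, mR=4240/549; mL+mR=3340/549 → advance +1; mR−mL=5140/549 → turn +1·90°
n=3: pose=(5,-5,S); sL=50/13, sR=25/9; mL=-25/13, mR=775/117; mL+mR=550/117 → advance +1; mR−mL=1000/117 → turn +1·90°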